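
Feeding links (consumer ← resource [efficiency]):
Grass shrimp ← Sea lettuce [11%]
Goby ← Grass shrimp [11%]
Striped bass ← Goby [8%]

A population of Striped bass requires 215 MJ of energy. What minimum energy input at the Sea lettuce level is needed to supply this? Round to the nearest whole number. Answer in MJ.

222107 MJ

Cumulative transfer efficiency: 0.11 × 0.11 × 0.08 = 0.000968
Sea lettuce energy = 215 / 0.000968 = 222107 MJ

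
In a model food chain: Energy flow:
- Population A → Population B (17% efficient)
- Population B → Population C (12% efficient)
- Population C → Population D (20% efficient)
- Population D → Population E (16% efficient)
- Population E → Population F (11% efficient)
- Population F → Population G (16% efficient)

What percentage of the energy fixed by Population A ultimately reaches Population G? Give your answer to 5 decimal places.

Product of link efficiencies: 0.17 × 0.12 × 0.2 × 0.16 × 0.11 × 0.16 = 0.00001148928
As a percentage: 0.00001148928 × 100 = 0.00115%

0.00115%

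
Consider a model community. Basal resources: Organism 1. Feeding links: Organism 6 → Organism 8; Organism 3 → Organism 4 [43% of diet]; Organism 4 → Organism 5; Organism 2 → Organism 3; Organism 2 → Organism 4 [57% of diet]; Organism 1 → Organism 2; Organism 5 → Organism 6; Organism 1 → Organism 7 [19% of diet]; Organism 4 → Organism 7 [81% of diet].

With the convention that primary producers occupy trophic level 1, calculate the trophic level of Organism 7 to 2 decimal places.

3.97

Organism 2: 1 + 1 = 2
Organism 3: 1 + 2 = 3
Organism 4: 1 + (0.57×2 + 0.43×3) = 3.43
Organism 5: 1 + 3.43 = 4.43
Organism 6: 1 + 4.43 = 5.43
Organism 7: 1 + (0.19×1 + 0.81×3.43) = 3.9683
Organism 8: 1 + 5.43 = 6.43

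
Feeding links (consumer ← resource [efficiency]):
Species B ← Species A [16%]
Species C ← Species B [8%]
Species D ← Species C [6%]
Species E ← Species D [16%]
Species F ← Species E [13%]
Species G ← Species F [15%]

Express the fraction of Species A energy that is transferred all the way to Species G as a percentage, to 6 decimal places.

0.000240%

Product of link efficiencies: 0.16 × 0.08 × 0.06 × 0.16 × 0.13 × 0.15 = 0.00000239616
As a percentage: 0.00000239616 × 100 = 0.000240%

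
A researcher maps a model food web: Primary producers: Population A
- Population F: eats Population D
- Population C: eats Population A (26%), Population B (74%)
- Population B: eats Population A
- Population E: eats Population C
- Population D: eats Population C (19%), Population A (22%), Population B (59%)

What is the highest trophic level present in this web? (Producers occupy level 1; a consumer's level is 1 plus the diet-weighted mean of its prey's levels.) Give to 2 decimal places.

Population B: 1 + 1 = 2
Population C: 1 + (0.26×1 + 0.74×2) = 2.74
Population D: 1 + (0.19×2.74 + 0.22×1 + 0.59×2) = 2.9206
Population E: 1 + 2.74 = 3.74
Population F: 1 + 2.9206 = 3.9206

3.92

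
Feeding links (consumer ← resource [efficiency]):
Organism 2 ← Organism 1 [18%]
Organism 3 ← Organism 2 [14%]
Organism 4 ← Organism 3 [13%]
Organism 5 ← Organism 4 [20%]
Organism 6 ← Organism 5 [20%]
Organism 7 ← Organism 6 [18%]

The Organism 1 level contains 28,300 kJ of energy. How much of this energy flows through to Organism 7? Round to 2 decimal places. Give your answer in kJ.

0.67 kJ

Organism 2: 28300 × 0.18 = 5094 kJ
Organism 3: 5094 × 0.14 = 713.16 kJ
Organism 4: 713.16 × 0.13 = 92.7108 kJ
Organism 5: 92.7108 × 0.2 = 18.54216 kJ
Organism 6: 18.54216 × 0.2 = 3.708432 kJ
Organism 7: 3.708432 × 0.18 = 0.66751776 kJ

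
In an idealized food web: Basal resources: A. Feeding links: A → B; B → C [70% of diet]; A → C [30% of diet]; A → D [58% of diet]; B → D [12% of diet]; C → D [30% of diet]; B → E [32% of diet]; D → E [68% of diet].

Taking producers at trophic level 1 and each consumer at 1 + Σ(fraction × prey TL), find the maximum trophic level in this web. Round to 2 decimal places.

B: 1 + 1 = 2
C: 1 + (0.7×2 + 0.3×1) = 2.7
D: 1 + (0.58×1 + 0.12×2 + 0.3×2.7) = 2.63
E: 1 + (0.32×2 + 0.68×2.63) = 3.4284

3.43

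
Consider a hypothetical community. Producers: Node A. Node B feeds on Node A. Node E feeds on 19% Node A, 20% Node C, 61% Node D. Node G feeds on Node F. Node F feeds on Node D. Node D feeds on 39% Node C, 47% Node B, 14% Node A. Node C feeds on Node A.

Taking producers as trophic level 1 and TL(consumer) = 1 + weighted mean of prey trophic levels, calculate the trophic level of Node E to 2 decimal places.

3.33

Node B: 1 + 1 = 2
Node C: 1 + 1 = 2
Node D: 1 + (0.39×2 + 0.47×2 + 0.14×1) = 2.86
Node E: 1 + (0.19×1 + 0.2×2 + 0.61×2.86) = 3.3346
Node F: 1 + 2.86 = 3.86
Node G: 1 + 3.86 = 4.86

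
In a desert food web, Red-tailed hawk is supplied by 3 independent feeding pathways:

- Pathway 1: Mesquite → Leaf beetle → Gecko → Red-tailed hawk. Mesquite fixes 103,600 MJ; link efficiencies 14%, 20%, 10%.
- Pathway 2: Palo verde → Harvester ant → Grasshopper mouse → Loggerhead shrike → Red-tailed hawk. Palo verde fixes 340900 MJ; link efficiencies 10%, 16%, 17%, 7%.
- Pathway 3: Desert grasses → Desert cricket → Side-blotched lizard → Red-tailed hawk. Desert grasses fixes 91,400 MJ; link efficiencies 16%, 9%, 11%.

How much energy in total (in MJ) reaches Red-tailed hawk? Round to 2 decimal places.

499.76 MJ

Pathway 1: 103600 × 0.14 × 0.2 × 0.1 = 290.08 MJ
Pathway 2: 340900 × 0.1 × 0.16 × 0.17 × 0.07 = 64.90736 MJ
Pathway 3: 91400 × 0.16 × 0.09 × 0.11 = 144.7776 MJ
Total at Red-tailed hawk: 290.08 + 64.90736 + 144.7776 = 499.76496 MJ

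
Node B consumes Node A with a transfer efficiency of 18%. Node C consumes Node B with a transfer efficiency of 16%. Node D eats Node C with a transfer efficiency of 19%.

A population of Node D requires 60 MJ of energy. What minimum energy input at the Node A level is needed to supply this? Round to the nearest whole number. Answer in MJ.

10965 MJ

Cumulative transfer efficiency: 0.18 × 0.16 × 0.19 = 0.005472
Node A energy = 60 / 0.005472 = 10965 MJ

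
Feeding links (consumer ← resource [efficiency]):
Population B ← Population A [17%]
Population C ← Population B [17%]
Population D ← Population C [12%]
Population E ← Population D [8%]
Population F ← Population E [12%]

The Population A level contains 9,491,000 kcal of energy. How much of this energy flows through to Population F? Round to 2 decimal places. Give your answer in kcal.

315.98 kcal

Population B: 9491000 × 0.17 = 1613470 kcal
Population C: 1613470 × 0.17 = 274289.9 kcal
Population D: 274289.9 × 0.12 = 32914.788 kcal
Population E: 32914.788 × 0.08 = 2633.18304 kcal
Population F: 2633.18304 × 0.12 = 315.9819648 kcal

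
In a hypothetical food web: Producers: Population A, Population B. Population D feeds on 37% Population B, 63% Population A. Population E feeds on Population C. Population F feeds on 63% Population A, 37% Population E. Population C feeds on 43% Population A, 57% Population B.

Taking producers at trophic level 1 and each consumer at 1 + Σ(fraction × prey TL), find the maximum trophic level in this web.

Population C: 1 + (0.43×1 + 0.57×1) = 2
Population D: 1 + (0.37×1 + 0.63×1) = 2
Population E: 1 + 2 = 3
Population F: 1 + (0.63×1 + 0.37×3) = 2.74

3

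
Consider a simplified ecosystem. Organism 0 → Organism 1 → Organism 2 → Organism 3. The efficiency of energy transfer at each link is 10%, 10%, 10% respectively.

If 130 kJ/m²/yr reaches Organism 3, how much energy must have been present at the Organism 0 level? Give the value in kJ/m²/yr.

Cumulative transfer efficiency: 0.1 × 0.1 × 0.1 = 0.001
Organism 0 energy = 130 / 0.001 = 130000 kJ/m²/yr

130000 kJ/m²/yr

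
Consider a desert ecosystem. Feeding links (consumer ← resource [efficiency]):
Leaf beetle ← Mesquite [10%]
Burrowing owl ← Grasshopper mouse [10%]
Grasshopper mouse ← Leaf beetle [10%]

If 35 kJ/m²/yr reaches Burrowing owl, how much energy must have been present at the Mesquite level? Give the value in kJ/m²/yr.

Cumulative transfer efficiency: 0.1 × 0.1 × 0.1 = 0.001
Mesquite energy = 35 / 0.001 = 35000 kJ/m²/yr

35000 kJ/m²/yr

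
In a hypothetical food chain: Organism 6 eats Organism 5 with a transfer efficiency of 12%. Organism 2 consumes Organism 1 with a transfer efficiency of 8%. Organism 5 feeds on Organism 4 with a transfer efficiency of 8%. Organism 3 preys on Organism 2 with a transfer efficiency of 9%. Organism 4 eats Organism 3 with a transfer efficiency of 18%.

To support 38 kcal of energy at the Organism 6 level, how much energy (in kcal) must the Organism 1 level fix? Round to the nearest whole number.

Cumulative transfer efficiency: 0.08 × 0.09 × 0.18 × 0.08 × 0.12 = 0.0000124416
Organism 1 energy = 38 / 0.0000124416 = 3054270 kcal

3054270 kcal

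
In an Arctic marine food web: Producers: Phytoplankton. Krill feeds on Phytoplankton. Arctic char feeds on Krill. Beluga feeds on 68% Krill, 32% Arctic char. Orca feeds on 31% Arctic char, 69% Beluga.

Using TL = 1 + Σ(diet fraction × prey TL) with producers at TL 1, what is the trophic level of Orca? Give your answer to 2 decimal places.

Krill: 1 + 1 = 2
Arctic char: 1 + 2 = 3
Beluga: 1 + (0.68×2 + 0.32×3) = 3.32
Orca: 1 + (0.31×3 + 0.69×3.32) = 4.2208

4.22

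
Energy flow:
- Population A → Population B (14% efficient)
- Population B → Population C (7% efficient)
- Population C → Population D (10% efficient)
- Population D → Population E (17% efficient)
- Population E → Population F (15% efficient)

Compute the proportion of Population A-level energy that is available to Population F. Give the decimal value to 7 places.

Product of link efficiencies: 0.14 × 0.07 × 0.1 × 0.17 × 0.15 = 0.00002499

0.0000250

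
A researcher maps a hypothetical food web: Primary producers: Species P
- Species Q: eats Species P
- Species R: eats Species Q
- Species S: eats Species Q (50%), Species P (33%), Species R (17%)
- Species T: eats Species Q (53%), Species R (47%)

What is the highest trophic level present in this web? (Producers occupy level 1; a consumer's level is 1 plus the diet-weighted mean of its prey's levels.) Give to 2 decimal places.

Species Q: 1 + 1 = 2
Species R: 1 + 2 = 3
Species S: 1 + (0.5×2 + 0.33×1 + 0.17×3) = 2.84
Species T: 1 + (0.53×2 + 0.47×3) = 3.47

3.47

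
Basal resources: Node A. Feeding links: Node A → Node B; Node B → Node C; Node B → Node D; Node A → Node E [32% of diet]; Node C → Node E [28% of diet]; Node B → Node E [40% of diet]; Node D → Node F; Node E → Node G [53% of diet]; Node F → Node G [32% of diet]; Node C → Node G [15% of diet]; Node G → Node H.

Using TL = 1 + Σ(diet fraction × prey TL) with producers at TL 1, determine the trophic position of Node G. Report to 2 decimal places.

Node B: 1 + 1 = 2
Node C: 1 + 2 = 3
Node D: 1 + 2 = 3
Node E: 1 + (0.32×1 + 0.28×3 + 0.4×2) = 2.96
Node F: 1 + 3 = 4
Node G: 1 + (0.53×2.96 + 0.32×4 + 0.15×3) = 4.2988
Node H: 1 + 4.2988 = 5.2988

4.30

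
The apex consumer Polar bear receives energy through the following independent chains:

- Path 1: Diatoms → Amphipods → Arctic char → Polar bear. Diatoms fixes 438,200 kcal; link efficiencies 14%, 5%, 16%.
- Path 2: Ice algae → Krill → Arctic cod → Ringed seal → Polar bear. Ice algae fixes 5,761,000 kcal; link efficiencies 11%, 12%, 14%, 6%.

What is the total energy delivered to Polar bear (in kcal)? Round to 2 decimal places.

1129.56 kcal

Path 1: 438200 × 0.14 × 0.05 × 0.16 = 490.784 kcal
Path 2: 5761000 × 0.11 × 0.12 × 0.14 × 0.06 = 638.77968 kcal
Total at Polar bear: 490.784 + 638.77968 = 1129.56368 kcal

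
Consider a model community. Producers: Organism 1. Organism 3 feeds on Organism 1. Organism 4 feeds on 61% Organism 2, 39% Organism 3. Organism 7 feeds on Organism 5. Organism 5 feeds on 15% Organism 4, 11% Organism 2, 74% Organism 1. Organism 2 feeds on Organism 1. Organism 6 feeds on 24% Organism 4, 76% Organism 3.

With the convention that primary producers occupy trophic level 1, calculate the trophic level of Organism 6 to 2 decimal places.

3.24

Organism 2: 1 + 1 = 2
Organism 3: 1 + 1 = 2
Organism 4: 1 + (0.61×2 + 0.39×2) = 3
Organism 5: 1 + (0.15×3 + 0.11×2 + 0.74×1) = 2.41
Organism 6: 1 + (0.24×3 + 0.76×2) = 3.24
Organism 7: 1 + 2.41 = 3.41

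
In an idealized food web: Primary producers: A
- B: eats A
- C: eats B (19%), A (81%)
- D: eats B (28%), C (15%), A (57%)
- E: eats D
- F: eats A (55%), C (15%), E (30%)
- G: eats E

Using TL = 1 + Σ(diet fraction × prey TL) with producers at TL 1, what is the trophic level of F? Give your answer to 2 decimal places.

B: 1 + 1 = 2
C: 1 + (0.19×2 + 0.81×1) = 2.19
D: 1 + (0.28×2 + 0.15×2.19 + 0.57×1) = 2.4585
E: 1 + 2.4585 = 3.4585
F: 1 + (0.55×1 + 0.15×2.19 + 0.3×3.4585) = 2.91605
G: 1 + 3.4585 = 4.4585

2.92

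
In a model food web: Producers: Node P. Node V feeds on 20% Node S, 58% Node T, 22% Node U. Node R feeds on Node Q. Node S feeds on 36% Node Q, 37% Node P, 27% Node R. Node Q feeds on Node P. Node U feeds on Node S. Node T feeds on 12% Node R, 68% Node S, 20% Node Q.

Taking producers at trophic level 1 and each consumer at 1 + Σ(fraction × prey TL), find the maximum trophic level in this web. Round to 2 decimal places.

Node Q: 1 + 1 = 2
Node R: 1 + 2 = 3
Node S: 1 + (0.36×2 + 0.37×1 + 0.27×3) = 2.9
Node T: 1 + (0.12×3 + 0.68×2.9 + 0.2×2) = 3.732
Node U: 1 + 2.9 = 3.9
Node V: 1 + (0.2×2.9 + 0.58×3.732 + 0.22×3.9) = 4.60256

4.60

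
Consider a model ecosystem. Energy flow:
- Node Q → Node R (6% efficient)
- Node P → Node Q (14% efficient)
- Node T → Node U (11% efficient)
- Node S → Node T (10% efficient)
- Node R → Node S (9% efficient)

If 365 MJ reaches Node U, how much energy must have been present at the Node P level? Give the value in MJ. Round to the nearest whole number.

43891294 MJ

Cumulative transfer efficiency: 0.14 × 0.06 × 0.09 × 0.1 × 0.11 = 0.000008316
Node P energy = 365 / 0.000008316 = 43891294 MJ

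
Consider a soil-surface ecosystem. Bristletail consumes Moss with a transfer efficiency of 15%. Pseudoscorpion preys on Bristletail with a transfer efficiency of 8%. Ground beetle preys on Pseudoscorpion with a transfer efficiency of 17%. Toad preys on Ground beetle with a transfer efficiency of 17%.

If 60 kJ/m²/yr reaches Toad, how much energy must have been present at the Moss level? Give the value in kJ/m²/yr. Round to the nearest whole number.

Cumulative transfer efficiency: 0.15 × 0.08 × 0.17 × 0.17 = 0.0003468
Moss energy = 60 / 0.0003468 = 173010 kJ/m²/yr

173010 kJ/m²/yr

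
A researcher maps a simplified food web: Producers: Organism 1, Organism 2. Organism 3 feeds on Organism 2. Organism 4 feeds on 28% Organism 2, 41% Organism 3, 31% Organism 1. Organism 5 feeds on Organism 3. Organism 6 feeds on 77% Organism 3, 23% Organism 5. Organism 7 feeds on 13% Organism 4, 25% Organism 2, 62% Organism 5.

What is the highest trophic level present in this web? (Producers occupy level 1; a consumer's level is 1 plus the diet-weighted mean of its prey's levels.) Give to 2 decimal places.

3.42

Organism 3: 1 + 1 = 2
Organism 4: 1 + (0.28×1 + 0.41×2 + 0.31×1) = 2.41
Organism 5: 1 + 2 = 3
Organism 6: 1 + (0.77×2 + 0.23×3) = 3.23
Organism 7: 1 + (0.13×2.41 + 0.25×1 + 0.62×3) = 3.4233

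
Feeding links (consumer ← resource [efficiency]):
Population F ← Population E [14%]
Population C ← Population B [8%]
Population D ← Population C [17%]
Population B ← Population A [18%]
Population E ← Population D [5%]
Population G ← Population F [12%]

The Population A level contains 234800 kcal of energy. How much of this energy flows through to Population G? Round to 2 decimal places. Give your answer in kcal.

0.48 kcal

Population B: 234800 × 0.18 = 42264 kcal
Population C: 42264 × 0.08 = 3381.12 kcal
Population D: 3381.12 × 0.17 = 574.7904 kcal
Population E: 574.7904 × 0.05 = 28.73952 kcal
Population F: 28.73952 × 0.14 = 4.0235328 kcal
Population G: 4.0235328 × 0.12 = 0.482823936 kcal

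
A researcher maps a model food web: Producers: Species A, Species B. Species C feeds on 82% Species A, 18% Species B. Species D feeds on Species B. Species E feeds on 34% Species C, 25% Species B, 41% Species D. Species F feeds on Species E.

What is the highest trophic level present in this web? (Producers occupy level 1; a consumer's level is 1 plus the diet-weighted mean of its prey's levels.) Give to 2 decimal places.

3.75

Species C: 1 + (0.82×1 + 0.18×1) = 2
Species D: 1 + 1 = 2
Species E: 1 + (0.34×2 + 0.25×1 + 0.41×2) = 2.75
Species F: 1 + 2.75 = 3.75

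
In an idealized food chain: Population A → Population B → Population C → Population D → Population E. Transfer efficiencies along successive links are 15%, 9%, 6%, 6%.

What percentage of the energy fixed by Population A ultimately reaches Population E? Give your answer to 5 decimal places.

Product of link efficiencies: 0.15 × 0.09 × 0.06 × 0.06 = 0.0000486
As a percentage: 0.0000486 × 100 = 0.00486%

0.00486%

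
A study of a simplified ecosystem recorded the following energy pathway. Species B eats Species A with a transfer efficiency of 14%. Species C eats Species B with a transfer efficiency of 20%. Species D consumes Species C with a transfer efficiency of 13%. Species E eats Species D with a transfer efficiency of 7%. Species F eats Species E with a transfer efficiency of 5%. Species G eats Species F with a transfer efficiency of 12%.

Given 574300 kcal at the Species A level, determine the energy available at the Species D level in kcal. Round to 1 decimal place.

2090.5 kcal

Species B: 574300 × 0.14 = 80402 kcal
Species C: 80402 × 0.2 = 16080.4 kcal
Species D: 16080.4 × 0.13 = 2090.452 kcal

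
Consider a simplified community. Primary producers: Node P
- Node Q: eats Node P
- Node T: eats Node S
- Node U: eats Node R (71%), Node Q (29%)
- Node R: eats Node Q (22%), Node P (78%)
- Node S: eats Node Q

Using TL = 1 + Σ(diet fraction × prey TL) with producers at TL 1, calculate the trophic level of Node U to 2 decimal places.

Node Q: 1 + 1 = 2
Node R: 1 + (0.22×2 + 0.78×1) = 2.22
Node S: 1 + 2 = 3
Node T: 1 + 3 = 4
Node U: 1 + (0.71×2.22 + 0.29×2) = 3.1562

3.16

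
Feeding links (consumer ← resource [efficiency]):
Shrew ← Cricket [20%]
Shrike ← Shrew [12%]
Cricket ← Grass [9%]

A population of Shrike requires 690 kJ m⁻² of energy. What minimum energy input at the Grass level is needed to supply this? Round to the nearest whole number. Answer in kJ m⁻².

Cumulative transfer efficiency: 0.09 × 0.2 × 0.12 = 0.00216
Grass energy = 690 / 0.00216 = 319444 kJ m⁻²

319444 kJ m⁻²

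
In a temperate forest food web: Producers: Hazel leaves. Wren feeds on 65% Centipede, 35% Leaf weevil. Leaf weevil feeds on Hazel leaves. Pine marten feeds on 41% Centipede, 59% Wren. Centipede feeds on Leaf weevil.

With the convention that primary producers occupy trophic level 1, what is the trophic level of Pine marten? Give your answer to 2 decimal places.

4.38

Leaf weevil: 1 + 1 = 2
Centipede: 1 + 2 = 3
Wren: 1 + (0.65×3 + 0.35×2) = 3.65
Pine marten: 1 + (0.41×3 + 0.59×3.65) = 4.3835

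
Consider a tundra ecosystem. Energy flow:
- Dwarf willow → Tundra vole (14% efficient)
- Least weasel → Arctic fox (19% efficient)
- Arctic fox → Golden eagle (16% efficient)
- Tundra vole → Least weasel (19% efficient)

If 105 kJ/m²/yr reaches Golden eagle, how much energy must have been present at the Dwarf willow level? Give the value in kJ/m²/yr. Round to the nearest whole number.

129848 kJ/m²/yr

Cumulative transfer efficiency: 0.14 × 0.19 × 0.19 × 0.16 = 0.00080864
Dwarf willow energy = 105 / 0.00080864 = 129848 kJ/m²/yr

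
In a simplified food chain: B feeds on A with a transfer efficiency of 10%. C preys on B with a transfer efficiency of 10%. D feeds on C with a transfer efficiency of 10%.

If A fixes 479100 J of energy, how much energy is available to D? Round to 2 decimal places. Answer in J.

479.10 J

B: 479100 × 0.1 = 47910 J
C: 47910 × 0.1 = 4791 J
D: 4791 × 0.1 = 479.1 J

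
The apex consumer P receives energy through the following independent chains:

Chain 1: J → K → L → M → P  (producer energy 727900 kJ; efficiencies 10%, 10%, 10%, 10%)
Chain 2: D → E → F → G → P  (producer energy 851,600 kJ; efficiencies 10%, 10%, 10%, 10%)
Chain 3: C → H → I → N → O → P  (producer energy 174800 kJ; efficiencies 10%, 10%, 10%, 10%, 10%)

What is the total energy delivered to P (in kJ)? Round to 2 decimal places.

Chain 1: 727900 × 0.1 × 0.1 × 0.1 × 0.1 = 72.79 kJ
Chain 2: 851600 × 0.1 × 0.1 × 0.1 × 0.1 = 85.16 kJ
Chain 3: 174800 × 0.1 × 0.1 × 0.1 × 0.1 × 0.1 = 1.748 kJ
Total at P: 72.79 + 85.16 + 1.748 = 159.698 kJ

159.70 kJ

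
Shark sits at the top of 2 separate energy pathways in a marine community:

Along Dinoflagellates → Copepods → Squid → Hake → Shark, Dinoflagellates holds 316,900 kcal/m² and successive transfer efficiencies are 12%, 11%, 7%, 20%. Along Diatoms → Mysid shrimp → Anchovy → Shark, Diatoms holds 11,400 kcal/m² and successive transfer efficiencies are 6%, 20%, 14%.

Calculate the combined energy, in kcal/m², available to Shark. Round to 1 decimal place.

Via Dinoflagellates: 316900 × 0.12 × 0.11 × 0.07 × 0.2 = 58.56312 kcal/m²
Via Diatoms: 11400 × 0.06 × 0.2 × 0.14 = 19.152 kcal/m²
Total at Shark: 58.56312 + 19.152 = 77.71512 kcal/m²

77.7 kcal/m²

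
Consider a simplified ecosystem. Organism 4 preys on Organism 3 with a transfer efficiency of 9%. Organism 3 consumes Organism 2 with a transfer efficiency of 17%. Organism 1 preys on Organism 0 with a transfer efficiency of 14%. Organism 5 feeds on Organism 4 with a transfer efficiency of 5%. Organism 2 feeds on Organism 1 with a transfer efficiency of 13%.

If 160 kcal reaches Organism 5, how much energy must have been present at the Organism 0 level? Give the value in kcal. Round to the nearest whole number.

Cumulative transfer efficiency: 0.14 × 0.13 × 0.17 × 0.09 × 0.05 = 0.000013923
Organism 0 energy = 160 / 0.000013923 = 11491776 kcal

11491776 kcal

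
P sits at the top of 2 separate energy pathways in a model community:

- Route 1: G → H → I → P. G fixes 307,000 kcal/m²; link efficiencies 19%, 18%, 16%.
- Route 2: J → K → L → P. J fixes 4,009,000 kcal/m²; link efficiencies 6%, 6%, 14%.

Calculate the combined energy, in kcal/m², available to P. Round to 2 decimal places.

3700.44 kcal/m²

Route 1: 307000 × 0.19 × 0.18 × 0.16 = 1679.904 kcal/m²
Route 2: 4009000 × 0.06 × 0.06 × 0.14 = 2020.536 kcal/m²
Total at P: 1679.904 + 2020.536 = 3700.44 kcal/m²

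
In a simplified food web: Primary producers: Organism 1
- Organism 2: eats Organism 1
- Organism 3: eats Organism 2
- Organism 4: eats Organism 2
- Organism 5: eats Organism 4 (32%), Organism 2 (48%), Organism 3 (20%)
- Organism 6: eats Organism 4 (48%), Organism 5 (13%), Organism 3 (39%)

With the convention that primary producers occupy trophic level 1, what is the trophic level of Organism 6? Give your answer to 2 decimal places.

Organism 2: 1 + 1 = 2
Organism 3: 1 + 2 = 3
Organism 4: 1 + 2 = 3
Organism 5: 1 + (0.32×3 + 0.48×2 + 0.2×3) = 3.52
Organism 6: 1 + (0.48×3 + 0.13×3.52 + 0.39×3) = 4.0676

4.07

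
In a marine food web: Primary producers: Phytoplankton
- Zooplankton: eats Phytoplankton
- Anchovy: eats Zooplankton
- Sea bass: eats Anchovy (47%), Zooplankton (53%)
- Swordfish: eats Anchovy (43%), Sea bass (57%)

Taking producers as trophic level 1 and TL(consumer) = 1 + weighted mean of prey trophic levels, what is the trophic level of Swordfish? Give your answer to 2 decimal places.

Zooplankton: 1 + 1 = 2
Anchovy: 1 + 2 = 3
Sea bass: 1 + (0.47×3 + 0.53×2) = 3.47
Swordfish: 1 + (0.43×3 + 0.57×3.47) = 4.2679

4.27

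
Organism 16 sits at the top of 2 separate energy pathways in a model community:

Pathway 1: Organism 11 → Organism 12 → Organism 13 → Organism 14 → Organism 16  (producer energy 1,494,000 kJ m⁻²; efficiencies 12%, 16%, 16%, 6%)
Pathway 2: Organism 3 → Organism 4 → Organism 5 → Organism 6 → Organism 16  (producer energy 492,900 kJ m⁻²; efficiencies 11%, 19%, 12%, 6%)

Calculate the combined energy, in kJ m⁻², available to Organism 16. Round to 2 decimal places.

349.55 kJ m⁻²

Pathway 1: 1494000 × 0.12 × 0.16 × 0.16 × 0.06 = 275.37408 kJ m⁻²
Pathway 2: 492900 × 0.11 × 0.19 × 0.12 × 0.06 = 74.171592 kJ m⁻²
Total at Organism 16: 275.37408 + 74.171592 = 349.545672 kJ m⁻²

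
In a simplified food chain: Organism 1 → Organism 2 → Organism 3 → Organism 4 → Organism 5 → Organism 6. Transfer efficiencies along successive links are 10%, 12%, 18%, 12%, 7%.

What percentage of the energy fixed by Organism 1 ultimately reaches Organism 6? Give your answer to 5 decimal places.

0.00181%

Product of link efficiencies: 0.1 × 0.12 × 0.18 × 0.12 × 0.07 = 0.000018144
As a percentage: 0.000018144 × 100 = 0.00181%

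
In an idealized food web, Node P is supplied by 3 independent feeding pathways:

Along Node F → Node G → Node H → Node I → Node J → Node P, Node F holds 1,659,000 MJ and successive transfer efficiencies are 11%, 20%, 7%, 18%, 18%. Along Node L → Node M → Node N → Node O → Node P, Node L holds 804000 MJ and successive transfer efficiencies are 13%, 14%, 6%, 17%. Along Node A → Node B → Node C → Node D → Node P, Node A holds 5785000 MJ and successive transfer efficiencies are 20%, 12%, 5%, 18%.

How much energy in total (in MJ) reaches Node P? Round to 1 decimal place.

1481.6 MJ

Via Node F: 1659000 × 0.11 × 0.2 × 0.07 × 0.18 × 0.18 = 82.777464 MJ
Via Node L: 804000 × 0.13 × 0.14 × 0.06 × 0.17 = 149.25456 MJ
Via Node A: 5785000 × 0.2 × 0.12 × 0.05 × 0.18 = 1249.56 MJ
Total at Node P: 82.777464 + 149.25456 + 1249.56 = 1481.592024 MJ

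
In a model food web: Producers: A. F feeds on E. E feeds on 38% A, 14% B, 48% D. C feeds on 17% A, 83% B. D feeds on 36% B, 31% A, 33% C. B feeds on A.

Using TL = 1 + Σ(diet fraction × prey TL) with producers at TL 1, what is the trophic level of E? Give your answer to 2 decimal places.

B: 1 + 1 = 2
C: 1 + (0.17×1 + 0.83×2) = 2.83
D: 1 + (0.36×2 + 0.31×1 + 0.33×2.83) = 2.9639
E: 1 + (0.38×1 + 0.14×2 + 0.48×2.9639) = 3.082672
F: 1 + 3.082672 = 4.082672

3.08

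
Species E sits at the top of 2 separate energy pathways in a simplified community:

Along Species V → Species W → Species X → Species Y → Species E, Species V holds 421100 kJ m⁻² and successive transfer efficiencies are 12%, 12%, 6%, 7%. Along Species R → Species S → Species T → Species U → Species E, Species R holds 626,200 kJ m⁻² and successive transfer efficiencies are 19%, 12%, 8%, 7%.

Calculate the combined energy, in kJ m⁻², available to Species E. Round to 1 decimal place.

105.4 kJ m⁻²

Via Species V: 421100 × 0.12 × 0.12 × 0.06 × 0.07 = 25.468128 kJ m⁻²
Via Species R: 626200 × 0.19 × 0.12 × 0.08 × 0.07 = 79.953216 kJ m⁻²
Total at Species E: 25.468128 + 79.953216 = 105.421344 kJ m⁻²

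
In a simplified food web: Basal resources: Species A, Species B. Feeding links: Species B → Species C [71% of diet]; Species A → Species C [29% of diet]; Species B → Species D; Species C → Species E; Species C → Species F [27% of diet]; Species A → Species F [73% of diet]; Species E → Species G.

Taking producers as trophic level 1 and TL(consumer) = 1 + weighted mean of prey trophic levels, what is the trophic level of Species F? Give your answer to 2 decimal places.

2.27

Species C: 1 + (0.71×1 + 0.29×1) = 2
Species D: 1 + 1 = 2
Species E: 1 + 2 = 3
Species F: 1 + (0.27×2 + 0.73×1) = 2.27
Species G: 1 + 3 = 4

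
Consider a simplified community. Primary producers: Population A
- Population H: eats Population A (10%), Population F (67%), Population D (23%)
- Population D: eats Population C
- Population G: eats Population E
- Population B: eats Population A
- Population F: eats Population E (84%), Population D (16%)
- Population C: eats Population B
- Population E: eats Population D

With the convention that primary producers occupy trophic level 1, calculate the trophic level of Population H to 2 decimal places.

Population B: 1 + 1 = 2
Population C: 1 + 2 = 3
Population D: 1 + 3 = 4
Population E: 1 + 4 = 5
Population F: 1 + (0.84×5 + 0.16×4) = 5.84
Population G: 1 + 5 = 6
Population H: 1 + (0.1×1 + 0.67×5.84 + 0.23×4) = 5.9328

5.93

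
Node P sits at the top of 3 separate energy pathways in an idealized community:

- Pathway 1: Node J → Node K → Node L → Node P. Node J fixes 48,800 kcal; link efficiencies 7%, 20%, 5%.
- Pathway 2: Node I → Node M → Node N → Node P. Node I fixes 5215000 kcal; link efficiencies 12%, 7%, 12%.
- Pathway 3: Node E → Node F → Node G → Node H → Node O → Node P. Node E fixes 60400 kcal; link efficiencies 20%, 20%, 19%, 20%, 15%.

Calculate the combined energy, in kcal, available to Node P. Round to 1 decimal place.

5304.7 kcal

Pathway 1: 48800 × 0.07 × 0.2 × 0.05 = 34.16 kcal
Pathway 2: 5215000 × 0.12 × 0.07 × 0.12 = 5256.72 kcal
Pathway 3: 60400 × 0.2 × 0.2 × 0.19 × 0.2 × 0.15 = 13.7712 kcal
Total at Node P: 34.16 + 5256.72 + 13.7712 = 5304.6512 kcal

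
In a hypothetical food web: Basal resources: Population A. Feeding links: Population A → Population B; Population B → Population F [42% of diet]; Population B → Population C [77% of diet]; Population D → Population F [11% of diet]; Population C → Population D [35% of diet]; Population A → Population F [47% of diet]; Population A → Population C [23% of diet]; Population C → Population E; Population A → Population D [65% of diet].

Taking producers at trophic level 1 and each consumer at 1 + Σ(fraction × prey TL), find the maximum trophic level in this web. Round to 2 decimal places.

3.77

Population B: 1 + 1 = 2
Population C: 1 + (0.23×1 + 0.77×2) = 2.77
Population D: 1 + (0.35×2.77 + 0.65×1) = 2.6195
Population E: 1 + 2.77 = 3.77
Population F: 1 + (0.11×2.6195 + 0.42×2 + 0.47×1) = 2.598145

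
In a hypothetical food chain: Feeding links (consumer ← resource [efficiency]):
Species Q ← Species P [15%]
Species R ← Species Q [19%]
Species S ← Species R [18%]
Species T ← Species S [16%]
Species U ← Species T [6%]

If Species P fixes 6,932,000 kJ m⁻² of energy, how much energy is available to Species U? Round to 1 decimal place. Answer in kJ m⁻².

341.4 kJ m⁻²

Species Q: 6932000 × 0.15 = 1039800 kJ m⁻²
Species R: 1039800 × 0.19 = 197562 kJ m⁻²
Species S: 197562 × 0.18 = 35561.16 kJ m⁻²
Species T: 35561.16 × 0.16 = 5689.7856 kJ m⁻²
Species U: 5689.7856 × 0.06 = 341.387136 kJ m⁻²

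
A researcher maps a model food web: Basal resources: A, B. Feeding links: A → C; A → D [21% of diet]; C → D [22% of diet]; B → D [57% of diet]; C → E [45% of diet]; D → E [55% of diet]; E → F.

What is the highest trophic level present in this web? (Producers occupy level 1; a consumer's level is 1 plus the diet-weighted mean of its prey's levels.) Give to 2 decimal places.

C: 1 + 1 = 2
D: 1 + (0.21×1 + 0.22×2 + 0.57×1) = 2.22
E: 1 + (0.45×2 + 0.55×2.22) = 3.121
F: 1 + 3.121 = 4.121

4.12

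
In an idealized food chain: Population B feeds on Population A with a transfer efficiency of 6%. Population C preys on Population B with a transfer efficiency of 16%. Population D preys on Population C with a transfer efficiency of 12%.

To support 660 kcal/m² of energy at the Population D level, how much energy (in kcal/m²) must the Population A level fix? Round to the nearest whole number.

572917 kcal/m²

Cumulative transfer efficiency: 0.06 × 0.16 × 0.12 = 0.001152
Population A energy = 660 / 0.001152 = 572917 kcal/m²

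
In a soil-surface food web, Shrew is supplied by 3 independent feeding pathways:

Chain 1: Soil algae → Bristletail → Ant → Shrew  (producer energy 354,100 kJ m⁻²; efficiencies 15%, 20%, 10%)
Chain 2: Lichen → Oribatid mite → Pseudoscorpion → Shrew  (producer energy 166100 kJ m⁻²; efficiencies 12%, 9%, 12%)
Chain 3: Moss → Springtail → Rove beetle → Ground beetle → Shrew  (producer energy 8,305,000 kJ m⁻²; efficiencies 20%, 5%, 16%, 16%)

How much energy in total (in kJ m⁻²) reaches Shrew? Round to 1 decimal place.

3403.6 kJ m⁻²

Chain 1: 354100 × 0.15 × 0.2 × 0.1 = 1062.3 kJ m⁻²
Chain 2: 166100 × 0.12 × 0.09 × 0.12 = 215.2656 kJ m⁻²
Chain 3: 8305000 × 0.2 × 0.05 × 0.16 × 0.16 = 2126.08 kJ m⁻²
Total at Shrew: 1062.3 + 215.2656 + 2126.08 = 3403.6456 kJ m⁻²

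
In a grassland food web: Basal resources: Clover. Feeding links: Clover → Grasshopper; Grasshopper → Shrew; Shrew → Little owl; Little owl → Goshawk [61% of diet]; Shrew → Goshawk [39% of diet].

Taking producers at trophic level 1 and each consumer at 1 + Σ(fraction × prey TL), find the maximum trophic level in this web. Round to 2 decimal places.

Grasshopper: 1 + 1 = 2
Shrew: 1 + 2 = 3
Little owl: 1 + 3 = 4
Goshawk: 1 + (0.61×4 + 0.39×3) = 4.61

4.61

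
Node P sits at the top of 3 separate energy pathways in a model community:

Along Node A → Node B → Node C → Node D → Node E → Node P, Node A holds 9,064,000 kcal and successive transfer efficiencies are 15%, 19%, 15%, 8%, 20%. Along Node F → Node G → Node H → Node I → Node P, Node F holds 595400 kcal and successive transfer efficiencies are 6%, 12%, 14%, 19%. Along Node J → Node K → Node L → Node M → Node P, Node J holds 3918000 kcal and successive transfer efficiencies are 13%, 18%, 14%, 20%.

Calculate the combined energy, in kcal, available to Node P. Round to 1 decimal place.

3301.1 kcal

Via Node A: 9064000 × 0.15 × 0.19 × 0.15 × 0.08 × 0.2 = 619.9776 kcal
Via Node F: 595400 × 0.06 × 0.12 × 0.14 × 0.19 = 114.031008 kcal
Via Node J: 3918000 × 0.13 × 0.18 × 0.14 × 0.2 = 2567.0736 kcal
Total at Node P: 619.9776 + 114.031008 + 2567.0736 = 3301.082208 kcal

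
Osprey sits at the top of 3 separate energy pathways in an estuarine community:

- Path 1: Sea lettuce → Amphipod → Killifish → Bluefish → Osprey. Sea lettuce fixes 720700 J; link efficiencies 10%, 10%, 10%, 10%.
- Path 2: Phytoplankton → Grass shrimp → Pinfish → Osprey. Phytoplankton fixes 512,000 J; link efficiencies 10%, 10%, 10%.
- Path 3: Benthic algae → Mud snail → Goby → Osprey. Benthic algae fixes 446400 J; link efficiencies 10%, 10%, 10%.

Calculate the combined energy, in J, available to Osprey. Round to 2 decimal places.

Path 1: 720700 × 0.1 × 0.1 × 0.1 × 0.1 = 72.07 J
Path 2: 512000 × 0.1 × 0.1 × 0.1 = 512 J
Path 3: 446400 × 0.1 × 0.1 × 0.1 = 446.4 J
Total at Osprey: 72.07 + 512 + 446.4 = 1030.47 J

1030.47 J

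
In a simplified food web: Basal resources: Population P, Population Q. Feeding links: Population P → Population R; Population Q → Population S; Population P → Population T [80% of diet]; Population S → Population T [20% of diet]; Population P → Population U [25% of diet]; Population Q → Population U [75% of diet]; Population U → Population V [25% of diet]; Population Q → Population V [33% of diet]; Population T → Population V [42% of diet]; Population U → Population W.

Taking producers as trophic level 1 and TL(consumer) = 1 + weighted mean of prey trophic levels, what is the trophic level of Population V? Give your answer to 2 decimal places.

Population R: 1 + 1 = 2
Population S: 1 + 1 = 2
Population T: 1 + (0.8×1 + 0.2×2) = 2.2
Population U: 1 + (0.25×1 + 0.75×1) = 2
Population V: 1 + (0.25×2 + 0.33×1 + 0.42×2.2) = 2.754
Population W: 1 + 2 = 3

2.75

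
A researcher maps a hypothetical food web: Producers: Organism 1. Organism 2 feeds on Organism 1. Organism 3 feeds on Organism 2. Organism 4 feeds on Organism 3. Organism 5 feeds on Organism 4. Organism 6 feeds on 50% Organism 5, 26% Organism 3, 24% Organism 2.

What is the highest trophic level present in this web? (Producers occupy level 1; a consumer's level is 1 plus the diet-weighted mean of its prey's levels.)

5

Organism 2: 1 + 1 = 2
Organism 3: 1 + 2 = 3
Organism 4: 1 + 3 = 4
Organism 5: 1 + 4 = 5
Organism 6: 1 + (0.5×5 + 0.26×3 + 0.24×2) = 4.76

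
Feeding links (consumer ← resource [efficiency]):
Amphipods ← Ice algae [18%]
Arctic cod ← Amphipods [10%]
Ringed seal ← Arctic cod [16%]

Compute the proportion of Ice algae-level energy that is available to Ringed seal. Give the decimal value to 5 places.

Product of link efficiencies: 0.18 × 0.1 × 0.16 = 0.00288

0.00288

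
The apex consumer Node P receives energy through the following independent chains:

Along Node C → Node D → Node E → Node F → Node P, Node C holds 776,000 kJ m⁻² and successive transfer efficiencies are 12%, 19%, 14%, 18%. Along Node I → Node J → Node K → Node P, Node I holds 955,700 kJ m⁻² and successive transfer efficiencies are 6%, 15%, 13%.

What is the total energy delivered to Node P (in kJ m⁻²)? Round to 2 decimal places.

1564.03 kJ m⁻²

Via Node C: 776000 × 0.12 × 0.19 × 0.14 × 0.18 = 445.85856 kJ m⁻²
Via Node I: 955700 × 0.06 × 0.15 × 0.13 = 1118.169 kJ m⁻²
Total at Node P: 445.85856 + 1118.169 = 1564.02756 kJ m⁻²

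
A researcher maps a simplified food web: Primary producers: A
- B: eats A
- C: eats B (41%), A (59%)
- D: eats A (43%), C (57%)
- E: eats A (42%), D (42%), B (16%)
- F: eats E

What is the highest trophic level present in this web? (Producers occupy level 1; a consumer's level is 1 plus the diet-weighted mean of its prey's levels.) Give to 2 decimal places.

B: 1 + 1 = 2
C: 1 + (0.41×2 + 0.59×1) = 2.41
D: 1 + (0.43×1 + 0.57×2.41) = 2.8037
E: 1 + (0.42×1 + 0.42×2.8037 + 0.16×2) = 2.917554
F: 1 + 2.917554 = 3.917554

3.92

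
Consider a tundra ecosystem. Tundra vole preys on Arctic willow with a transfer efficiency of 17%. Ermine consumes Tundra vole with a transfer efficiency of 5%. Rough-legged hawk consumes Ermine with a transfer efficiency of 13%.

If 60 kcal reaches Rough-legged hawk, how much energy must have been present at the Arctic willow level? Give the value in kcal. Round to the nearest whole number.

54299 kcal

Cumulative transfer efficiency: 0.17 × 0.05 × 0.13 = 0.001105
Arctic willow energy = 60 / 0.001105 = 54299 kcal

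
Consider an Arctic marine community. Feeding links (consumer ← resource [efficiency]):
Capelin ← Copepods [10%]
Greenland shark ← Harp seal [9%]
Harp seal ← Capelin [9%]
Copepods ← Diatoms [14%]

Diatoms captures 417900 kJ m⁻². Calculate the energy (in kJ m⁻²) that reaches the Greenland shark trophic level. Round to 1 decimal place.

Copepods: 417900 × 0.14 = 58506 kJ m⁻²
Capelin: 58506 × 0.1 = 5850.6 kJ m⁻²
Harp seal: 5850.6 × 0.09 = 526.554 kJ m⁻²
Greenland shark: 526.554 × 0.09 = 47.38986 kJ m⁻²

47.4 kJ m⁻²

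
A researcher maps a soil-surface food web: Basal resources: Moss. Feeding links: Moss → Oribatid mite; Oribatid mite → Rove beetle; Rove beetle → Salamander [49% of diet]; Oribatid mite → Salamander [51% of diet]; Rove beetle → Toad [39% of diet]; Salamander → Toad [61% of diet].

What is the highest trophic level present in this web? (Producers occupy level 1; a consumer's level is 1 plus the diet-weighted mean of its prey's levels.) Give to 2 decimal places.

4.30

Oribatid mite: 1 + 1 = 2
Rove beetle: 1 + 2 = 3
Salamander: 1 + (0.49×3 + 0.51×2) = 3.49
Toad: 1 + (0.39×3 + 0.61×3.49) = 4.2989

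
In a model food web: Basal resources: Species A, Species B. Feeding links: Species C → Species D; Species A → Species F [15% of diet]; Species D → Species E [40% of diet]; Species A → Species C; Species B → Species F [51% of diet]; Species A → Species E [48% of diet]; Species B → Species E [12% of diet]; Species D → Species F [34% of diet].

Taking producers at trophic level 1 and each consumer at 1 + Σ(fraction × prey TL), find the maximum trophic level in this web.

Species C: 1 + 1 = 2
Species D: 1 + 2 = 3
Species E: 1 + (0.4×3 + 0.12×1 + 0.48×1) = 2.8
Species F: 1 + (0.51×1 + 0.34×3 + 0.15×1) = 2.68

3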